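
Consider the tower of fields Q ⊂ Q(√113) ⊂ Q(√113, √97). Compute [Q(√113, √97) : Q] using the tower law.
[Q(√113, √97) : Q] = 4

[Q(√113):Q] = 2 (min poly x^2 - 113, irreducible since 113 is squarefree > 1). For the top step, suppose √97 ∈ Q(√113), say √97 = c + d√113 with c, d ∈ Q. Squaring: 97 = c^2 + 113d^2 + 2cd√113. Since √113 ∉ Q this forces 2cd = 0. If d = 0 then √97 = c ∈ Q, contradicting 97 squarefree > 1. If c = 0 then 97 = 113d^2, so 113·97 = (113d)^2 is a perfect square in Q — but 113·97 = 10961 is not a perfect square (since 113 and 97 are distinct squarefree integers). Contradiction. Hence √97 ∉ Q(√113), so x^2 - 97 stays irreducible over Q(√113) and [Q(√113, √97) : Q(√113)] = 2. By the tower law, [Q(√113, √97) : Q] = 2 · 2 = 4.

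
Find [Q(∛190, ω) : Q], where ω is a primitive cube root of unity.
[Q(∛190, ω) : Q] = 6

[Q(∛190):Q] = 3 (min poly x^3 - 190, irreducible since 190 is not a perfect cube). [Q(ω):Q] = 2 (min poly x^2 + x + 1). Since Q(∛190) ⊂ R and ω ∉ R, we have ω ∉ Q(∛190), so x^2 + x + 1 remains irreducible over Q(∛190) and [Q(∛190, ω) : Q(∛190)] = 2. By the tower law, [Q(∛190, ω) : Q] = 3 · 2 = 6. (In fact Q(∛190, ω) is the splitting field of x^3 - 190 over Q.)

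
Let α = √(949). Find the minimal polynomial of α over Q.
m_α(x) = x^2 - 949

α satisfies α^2 - 949 = 0, so x^2 - 949 annihilates α. Since d = 949 is squarefree and ≠ 1, it is not a perfect square in Q, so x^2 - 949 has no rational root and is therefore irreducible over Q (a degree-2 polynomial over a field is irreducible iff it has no root). Hence m_α(x) = x^2 - 949.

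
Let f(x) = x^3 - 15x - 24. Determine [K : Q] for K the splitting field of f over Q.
[K : Q] = 6

By the rational root test, any rational root of the monic integer polynomial f(x) = x^3 - 15x - 24 must be an integer dividing the constant term -24, i.e. one of ±{1, 2, 3, 4, 6, 8, 12, 24}. Evaluating: f(1) = -38, f(-1) = -10, f(2) = -46, f(-2) = -2, f(3) = -42, f(-3) = -6, f(4) = -20, f(-4) = -28, f(6) = 102, f(-6) = -150, f(8) = 368, f(-8) = -416, f(12) = 1524, f(-12) = -1572, f(24) = 13440, f(-24) = -13488; none is 0, so f has no rational root and is therefore irreducible over Q (a cubic with no linear factor over a field is irreducible). For an irreducible cubic, the Galois group is A_3 or S_3 according as the discriminant disc(f) = -4a^3 - 27b^2 = -4·(-15)^3 - 27·(-24)^2 = -2052 is or is not a square in Q. Here disc(f) = -2052 is not a perfect square in Q, so the Galois group of f over Q is not contained in A_3 and must be all of S_3. The splitting field has degree |S_3| = 6 over Q, so [K : Q] = 6.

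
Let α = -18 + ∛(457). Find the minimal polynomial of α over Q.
m_α(x) = x^3 + 54x^2 + 972x + 5375

Set β = α + 18 = ∛(457), so β^3 = 457. Then (α + 18)^3 - 457 = 0, i.e. α is a root of g(x) = (x + 18)^3 - 457 = x^3 + 54x^2 + 972x + 5375. Since g(x) = h(x + 18) where h(x) = x^3 - 457, and h is irreducible over Q (because 457 is not a perfect cube, so h has no rational root, and a monic cubic with no rational root is irreducible), g is also irreducible (irreducibility is preserved under the substitution x → x + 18). Hence m_α(x) = x^3 + 54x^2 + 972x + 5375.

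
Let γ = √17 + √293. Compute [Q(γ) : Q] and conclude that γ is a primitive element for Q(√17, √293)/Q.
[Q(γ) : Q] = 4 (equivalently, Q(γ) = Q(√17, √293))

Obviously Q(γ) ⊆ Q(√17, √293), and [Q(√17, √293):Q] = 4 (since 17, 293 are distinct squarefree integers > 1 with 4981 not a perfect square). To show equality we compute the minimal polynomial of γ. From γ = √17 + √293: γ^2 = 17 + 2√(4981) + 293 = 310 + 2√(4981), so γ^2 - 310 = 2√(4981); squaring, (γ^2 - 310)^2 = 4·4981, i.e. γ^4 - 620γ^2 + 96100 - 19924 = 0, i.e. γ^4 - 620γ^2 + 76176 = 0. So γ is a root of x^4 - 620x^2 + 76176. This polynomial is irreducible over Q: it has no rational root (each ±√17 ± √293 is irrational), and any factorization into two quadratics over Q would force √(4981) ∈ Q (pairing opposite roots) or √17, √293 ∈ Q (other pairings), all impossible. Hence [Q(γ):Q] = 4 = [Q(√17, √293):Q], so Q(γ) = Q(√17, √293).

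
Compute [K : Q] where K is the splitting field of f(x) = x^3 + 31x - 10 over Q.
[K : Q] = 6

By the rational root test, any rational root of the monic integer polynomial f(x) = x^3 + 31x - 10 must be an integer dividing the constant term -10, i.e. one of ±{1, 2, 5, 10}. Evaluating: f(1) = 22, f(-1) = -42, f(2) = 60, f(-2) = -80, f(5) = 270, f(-5) = -290, f(10) = 1300, f(-10) = -1320; none is 0, so f has no rational root and is therefore irreducible over Q (a cubic with no linear factor over a field is irreducible). For an irreducible cubic, the Galois group is A_3 or S_3 according as the discriminant disc(f) = -4a^3 - 27b^2 = -4·(31)^3 - 27·(-10)^2 = -121864 is or is not a square in Q. Here disc(f) = -121864 is not a perfect square in Q, so the Galois group of f over Q is not contained in A_3 and must be all of S_3. The splitting field has degree |S_3| = 6 over Q, so [K : Q] = 6.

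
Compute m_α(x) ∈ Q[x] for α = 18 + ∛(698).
m_α(x) = x^3 - 54x^2 + 972x - 6530

Set β = α - 18 = ∛(698), so β^3 = 698. Then (α - 18)^3 - 698 = 0, i.e. α is a root of g(x) = (x - 18)^3 - 698 = x^3 - 54x^2 + 972x - 6530. Since g(x) = h(x - 18) where h(x) = x^3 - 698, and h is irreducible over Q (because 698 is not a perfect cube, so h has no rational root, and a monic cubic with no rational root is irreducible), g is also irreducible (irreducibility is preserved under the substitution x → x - 18). Hence m_α(x) = x^3 - 54x^2 + 972x - 6530.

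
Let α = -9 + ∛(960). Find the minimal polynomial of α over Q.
m_α(x) = x^3 + 27x^2 + 243x - 231

Set β = α + 9 = ∛(960), so β^3 = 960. Then (α + 9)^3 - 960 = 0, i.e. α is a root of g(x) = (x + 9)^3 - 960 = x^3 + 27x^2 + 243x - 231. Since g(x) = h(x + 9) where h(x) = x^3 - 960, and h is irreducible over Q (because 960 is not a perfect cube, so h has no rational root, and a monic cubic with no rational root is irreducible), g is also irreducible (irreducibility is preserved under the substitution x → x + 9). Hence m_α(x) = x^3 + 27x^2 + 243x - 231.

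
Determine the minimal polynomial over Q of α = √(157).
m_α(x) = x^2 - 157

α satisfies α^2 - 157 = 0, so x^2 - 157 annihilates α. Since d = 157 is squarefree and ≠ 1, it is not a perfect square in Q, so x^2 - 157 has no rational root and is therefore irreducible over Q (a degree-2 polynomial over a field is irreducible iff it has no root). Hence m_α(x) = x^2 - 157.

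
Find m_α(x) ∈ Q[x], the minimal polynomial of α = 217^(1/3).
m_α(x) = x^3 - 217

α satisfies α^3 = 217, so x^3 - 217 annihilates α. By the rational root test, a rational root p/q (in lowest terms) of x^3 - 217 would satisfy p^3 = 217 q^3, forcing q = 1 and p^3 = 217; but 217 is not a perfect cube, contradiction. A monic cubic over Q with no rational root is irreducible (any nontrivial factorization would include a linear factor). Hence x^3 - 217 is the minimal polynomial of α, and in particular [Q(α):Q] = 3.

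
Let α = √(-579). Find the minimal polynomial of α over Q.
m_α(x) = x^2 + 579

α satisfies α^2 + 579 = 0, so x^2 + 579 annihilates α. Since d = -579 is squarefree and ≠ 1, it is not a perfect square in Q, so x^2 + 579 has no rational root and is therefore irreducible over Q (a degree-2 polynomial over a field is irreducible iff it has no root). Hence m_α(x) = x^2 + 579.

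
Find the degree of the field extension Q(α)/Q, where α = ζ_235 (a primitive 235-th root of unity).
[Q(α):Q] = 184

The minimal polynomial of ζ_235 over Q is the 235-th cyclotomic polynomial Φ_235(x), which is irreducible over Q and has degree φ(235) = 184. Hence [Q(α):Q] = φ(235) = 184.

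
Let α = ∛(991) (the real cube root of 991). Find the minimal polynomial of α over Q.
m_α(x) = x^3 - 991

α satisfies α^3 = 991, so x^3 - 991 annihilates α. By the rational root test, a rational root p/q (in lowest terms) of x^3 - 991 would satisfy p^3 = 991 q^3, forcing q = 1 and p^3 = 991; but 991 is not a perfect cube, contradiction. A monic cubic over Q with no rational root is irreducible (any nontrivial factorization would include a linear factor). Hence x^3 - 991 is the minimal polynomial of α, and in particular [Q(α):Q] = 3.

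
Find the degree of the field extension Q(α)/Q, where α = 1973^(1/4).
[Q(α):Q] = 4

α is a root of x^4 - 1973. By Eisenstein's criterion at the prime p = 1973 (which divides the constant term 1973 but p^2 = 3892729 does not, since 1973 is squarefree), x^4 - 1973 is irreducible over Q. Hence [Q(α):Q] = 4.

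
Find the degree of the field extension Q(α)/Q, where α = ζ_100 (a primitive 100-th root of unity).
[Q(α):Q] = 40

The minimal polynomial of ζ_100 over Q is the 100-th cyclotomic polynomial Φ_100(x), which is irreducible over Q and has degree φ(100) = 40. Hence [Q(α):Q] = φ(100) = 40.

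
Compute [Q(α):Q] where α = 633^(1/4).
[Q(α):Q] = 4

α is a root of x^4 - 633. By Eisenstein's criterion at the prime p = 3 (which divides the constant term 633 but p^2 = 9 does not, since 633 is squarefree), x^4 - 633 is irreducible over Q. Hence [Q(α):Q] = 4.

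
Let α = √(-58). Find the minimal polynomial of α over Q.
m_α(x) = x^2 + 58

α satisfies α^2 + 58 = 0, so x^2 + 58 annihilates α. Since d = -58 is squarefree and ≠ 1, it is not a perfect square in Q, so x^2 + 58 has no rational root and is therefore irreducible over Q (a degree-2 polynomial over a field is irreducible iff it has no root). Hence m_α(x) = x^2 + 58.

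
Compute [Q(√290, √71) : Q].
[Q(√290, √71) : Q] = 4

[Q(√290):Q] = 2 (min poly x^2 - 290, irreducible since 290 is squarefree > 1). For the top step, suppose √71 ∈ Q(√290), say √71 = c + d√290 with c, d ∈ Q. Squaring: 71 = c^2 + 290d^2 + 2cd√290. Since √290 ∉ Q this forces 2cd = 0. If d = 0 then √71 = c ∈ Q, contradicting 71 squarefree > 1. If c = 0 then 71 = 290d^2, so 290·71 = (290d)^2 is a perfect square in Q — but 290·71 = 20590 is not a perfect square (since 290 and 71 are distinct squarefree integers). Contradiction. Hence √71 ∉ Q(√290), so x^2 - 71 stays irreducible over Q(√290) and [Q(√290, √71) : Q(√290)] = 2. By the tower law, [Q(√290, √71) : Q] = 2 · 2 = 4.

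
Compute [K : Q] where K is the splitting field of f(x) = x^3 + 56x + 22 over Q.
[K : Q] = 6

By the rational root test, any rational root of the monic integer polynomial f(x) = x^3 + 56x + 22 must be an integer dividing the constant term 22, i.e. one of ±{1, 2, 11, 22}. Evaluating: f(1) = 79, f(-1) = -35, f(2) = 142, f(-2) = -98, f(11) = 1969, f(-11) = -1925, f(22) = 11902, f(-22) = -11858; none is 0, so f has no rational root and is therefore irreducible over Q (a cubic with no linear factor over a field is irreducible). For an irreducible cubic, the Galois group is A_3 or S_3 according as the discriminant disc(f) = -4a^3 - 27b^2 = -4·(56)^3 - 27·(22)^2 = -715532 is or is not a square in Q. Here disc(f) = -715532 is not a perfect square in Q, so the Galois group of f over Q is not contained in A_3 and must be all of S_3. The splitting field has degree |S_3| = 6 over Q, so [K : Q] = 6.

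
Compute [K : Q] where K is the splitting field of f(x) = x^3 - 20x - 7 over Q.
[K : Q] = 6

By the rational root test, any rational root of the monic integer polynomial f(x) = x^3 - 20x - 7 must be an integer dividing the constant term -7, i.e. one of ±{1, 7}. Evaluating: f(1) = -26, f(-1) = 12, f(7) = 196, f(-7) = -210; none is 0, so f has no rational root and is therefore irreducible over Q (a cubic with no linear factor over a field is irreducible). For an irreducible cubic, the Galois group is A_3 or S_3 according as the discriminant disc(f) = -4a^3 - 27b^2 = -4·(-20)^3 - 27·(-7)^2 = 30677 is or is not a square in Q. Here disc(f) = 30677 is not a perfect square in Q, so the Galois group of f over Q is not contained in A_3 and must be all of S_3. The splitting field has degree |S_3| = 6 over Q, so [K : Q] = 6.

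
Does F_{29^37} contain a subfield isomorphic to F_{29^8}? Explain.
No: F_{29^8} is not a subfield of F_{29^37}

F_{p^m} embeds in F_{p^n} iff m | n. Here 8 ∤ 37 (since 37 = 4·8 + 5 with remainder 5 ≠ 0), so F_{29^8} is not a subfield of F_{29^37}. Equivalently: if it were, the tower law would give 8 = [F_{29^8}:F_29] dividing [F_{29^37}:F_29] = 37, contradiction.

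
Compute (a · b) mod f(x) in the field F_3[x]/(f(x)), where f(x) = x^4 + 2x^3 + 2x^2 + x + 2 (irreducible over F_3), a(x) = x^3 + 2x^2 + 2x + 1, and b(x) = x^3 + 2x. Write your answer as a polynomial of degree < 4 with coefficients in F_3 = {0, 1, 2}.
a · b ≡ x^2 + 2 (mod f(x))

Multiply in F_3[x]: a(x)·b(x) = (x^3 + 2x^2 + 2x + 1)·(x^3 + 2x) = x^6 + 2x^5 + x^4 + 2x^3 + x^2 + 2x. This has degree ≥ 4, so divide by f(x) over F_3: x^6 + 2x^5 + x^4 + 2x^3 + x^2 + 2x = (x^2 + 2)·(x^4 + 2x^3 + 2x^2 + x + 2) + (x^2 + 2). Hence a·b ≡ x^2 + 2 (mod f). (F_3[x]/(f) is a field with 3^4 = 81 elements since f is irreducible of degree 4.)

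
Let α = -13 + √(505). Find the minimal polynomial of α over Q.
m_α(x) = x^2 + 26x - 336

From α + 13 = √(505), squaring gives (α + 13)^2 = 505, i.e. α^2 + 26α + 169 = 505, so α^2 + 26α - 336 = 0. The discriminant of x^2 + 26x - 336 is (26)^2 - 4·(-336) = 676 + 1344 = 2020, and 4·(505) is not a perfect square in Q since 505 is squarefree and ≠ 1. Hence x^2 + 26x - 336 is irreducible over Q and is the minimal polynomial of α.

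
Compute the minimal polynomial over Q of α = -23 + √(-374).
m_α(x) = x^2 + 46x + 903

From α + 23 = √(-374), squaring gives (α + 23)^2 = -374, i.e. α^2 + 46α + 529 = -374, so α^2 + 46α + 903 = 0. The discriminant of x^2 + 46x + 903 is (46)^2 - 4·(903) = 2116 - 3612 = -1496, and 4·(-374) is not a perfect square in Q since -374 is squarefree and ≠ 1. Hence x^2 + 46x + 903 is irreducible over Q and is the minimal polynomial of α.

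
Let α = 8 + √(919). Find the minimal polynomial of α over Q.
m_α(x) = x^2 - 16x - 855

From α - 8 = √(919), squaring gives (α - 8)^2 = 919, i.e. α^2 - 16α + 64 = 919, so α^2 - 16α - 855 = 0. The discriminant of x^2 - 16x - 855 is (-16)^2 - 4·(-855) = 256 + 3420 = 3676, and 4·(919) is not a perfect square in Q since 919 is squarefree and ≠ 1. Hence x^2 - 16x - 855 is irreducible over Q and is the minimal polynomial of α.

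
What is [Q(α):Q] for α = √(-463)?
[Q(α):Q] = 2

[Q(α):Q] equals the degree of the minimal polynomial of α. Here α^2 = -463 and x^2 + 463 is irreducible (d = -463 is squarefree, ≠ 1, hence not a square), so deg(m_α) = 2. Thus [Q(α):Q] = 2.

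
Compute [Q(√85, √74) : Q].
[Q(√85, √74) : Q] = 4

[Q(√85):Q] = 2 (min poly x^2 - 85, irreducible since 85 is squarefree > 1). For the top step, suppose √74 ∈ Q(√85), say √74 = c + d√85 with c, d ∈ Q. Squaring: 74 = c^2 + 85d^2 + 2cd√85. Since √85 ∉ Q this forces 2cd = 0. If d = 0 then √74 = c ∈ Q, contradicting 74 squarefree > 1. If c = 0 then 74 = 85d^2, so 85·74 = (85d)^2 is a perfect square in Q — but 85·74 = 6290 is not a perfect square (since 85 and 74 are distinct squarefree integers). Contradiction. Hence √74 ∉ Q(√85), so x^2 - 74 stays irreducible over Q(√85) and [Q(√85, √74) : Q(√85)] = 2. By the tower law, [Q(√85, √74) : Q] = 2 · 2 = 4.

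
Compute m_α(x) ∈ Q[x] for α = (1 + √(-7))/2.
m_α(x) = x^2 - x + 2

From 2α - 1 = √(-7), squaring gives (2α - 1)^2 = -7, i.e. 4α^2 - 4α + 1 = -7, so α^2 - α + (1 + 7)/4 = 0. Since -7 ≡ 1 (mod 4), (1 + 7)/4 = 2 ∈ Z. The polynomial x^2 - x + 2 has discriminant 1 - 4·(2) = -7, which is not a perfect square in Q (d = -7 is squarefree and ≠ 1), so x^2 - x + 2 is irreducible over Q. It is the minimal polynomial of α.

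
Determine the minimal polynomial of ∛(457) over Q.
m_α(x) = x^3 - 457

α satisfies α^3 = 457, so x^3 - 457 annihilates α. By the rational root test, a rational root p/q (in lowest terms) of x^3 - 457 would satisfy p^3 = 457 q^3, forcing q = 1 and p^3 = 457; but 457 is not a perfect cube, contradiction. A monic cubic over Q with no rational root is irreducible (any nontrivial factorization would include a linear factor). Hence x^3 - 457 is the minimal polynomial of α, and in particular [Q(α):Q] = 3.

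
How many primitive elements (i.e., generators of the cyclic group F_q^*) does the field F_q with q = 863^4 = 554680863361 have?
There are φ(554680863360) = 127826657280 primitive elements

F_q^* is cyclic of order q - 1 = 554680863360. A cyclic group of order m has exactly φ(m) generators. Here m = 554680863360 = 2^7 · 3^3 · 5 · 13 · 17 · 337 · 431, so the number of primitive elements is φ(554680863360) = 127826657280.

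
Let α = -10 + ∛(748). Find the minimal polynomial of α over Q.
m_α(x) = x^3 + 30x^2 + 300x + 252

Set β = α + 10 = ∛(748), so β^3 = 748. Then (α + 10)^3 - 748 = 0, i.e. α is a root of g(x) = (x + 10)^3 - 748 = x^3 + 30x^2 + 300x + 252. Since g(x) = h(x + 10) where h(x) = x^3 - 748, and h is irreducible over Q (because 748 is not a perfect cube, so h has no rational root, and a monic cubic with no rational root is irreducible), g is also irreducible (irreducibility is preserved under the substitution x → x + 10). Hence m_α(x) = x^3 + 30x^2 + 300x + 252.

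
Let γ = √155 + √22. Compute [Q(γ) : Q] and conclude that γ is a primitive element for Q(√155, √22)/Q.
[Q(γ) : Q] = 4 (equivalently, Q(γ) = Q(√155, √22))

Obviously Q(γ) ⊆ Q(√155, √22), and [Q(√155, √22):Q] = 4 (since 155, 22 are distinct squarefree integers > 1 with 3410 not a perfect square). To show equality we compute the minimal polynomial of γ. From γ = √155 + √22: γ^2 = 155 + 2√(3410) + 22 = 177 + 2√(3410), so γ^2 - 177 = 2√(3410); squaring, (γ^2 - 177)^2 = 4·3410, i.e. γ^4 - 354γ^2 + 31329 - 13640 = 0, i.e. γ^4 - 354γ^2 + 17689 = 0. So γ is a root of x^4 - 354x^2 + 17689. This polynomial is irreducible over Q: it has no rational root (each ±√155 ± √22 is irrational), and any factorization into two quadratics over Q would force √(3410) ∈ Q (pairing opposite roots) or √155, √22 ∈ Q (other pairings), all impossible. Hence [Q(γ):Q] = 4 = [Q(√155, √22):Q], so Q(γ) = Q(√155, √22).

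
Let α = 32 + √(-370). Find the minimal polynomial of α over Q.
m_α(x) = x^2 - 64x + 1394

From α - 32 = √(-370), squaring gives (α - 32)^2 = -370, i.e. α^2 - 64α + 1024 = -370, so α^2 - 64α + 1394 = 0. The discriminant of x^2 - 64x + 1394 is (-64)^2 - 4·(1394) = 4096 - 5576 = -1480, and 4·(-370) is not a perfect square in Q since -370 is squarefree and ≠ 1. Hence x^2 - 64x + 1394 is irreducible over Q and is the minimal polynomial of α.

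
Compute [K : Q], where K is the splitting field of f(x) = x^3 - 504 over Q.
[K : Q] = 6

The roots of x^3 - 504 are ∛504, ω∛504, ω^2∛504 where ω = e^(2πi/3) is a primitive cube root of unity, so K = Q(∛504, ω). Now [Q(∛504):Q] = 3 (since 504 is not a perfect cube, x^3 - 504 is irreducible) and [Q(ω):Q] = 2. Both 2 and 3 divide [K:Q], and [K:Q] ≤ 3·2 = 6, so [K:Q] = 6. (Equivalently: Q(∛504) ⊂ R but ω ∉ R, so [K : Q(∛504)] = 2.)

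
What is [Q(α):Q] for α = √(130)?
[Q(α):Q] = 2

[Q(α):Q] equals the degree of the minimal polynomial of α. Here α^2 = 130 and x^2 - 130 is irreducible (d = 130 is squarefree, ≠ 1, hence not a square), so deg(m_α) = 2. Thus [Q(α):Q] = 2.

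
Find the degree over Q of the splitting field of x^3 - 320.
[K : Q] = 6

The roots of x^3 - 320 are ∛320, ω∛320, ω^2∛320 where ω = e^(2πi/3) is a primitive cube root of unity, so K = Q(∛320, ω). Now [Q(∛320):Q] = 3 (since 320 is not a perfect cube, x^3 - 320 is irreducible) and [Q(ω):Q] = 2. Both 2 and 3 divide [K:Q], and [K:Q] ≤ 3·2 = 6, so [K:Q] = 6. (Equivalently: Q(∛320) ⊂ R but ω ∉ R, so [K : Q(∛320)] = 2.)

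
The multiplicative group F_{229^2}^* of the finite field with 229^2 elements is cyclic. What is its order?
|F_{229^2}^*| = 52440

F_{229^2} has 229^2 = 52441 elements; its multiplicative group consists of all nonzero elements, so |F_{229^2}^*| = 52441 - 1 = 52440. (It is cyclic since any finite subgroup of the multiplicative group of a field is cyclic.)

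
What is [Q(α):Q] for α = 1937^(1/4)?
[Q(α):Q] = 4

α is a root of x^4 - 1937. By Eisenstein's criterion at the prime p = 13 (which divides the constant term 1937 but p^2 = 169 does not, since 1937 is squarefree), x^4 - 1937 is irreducible over Q. Hence [Q(α):Q] = 4.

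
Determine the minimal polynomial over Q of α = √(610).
m_α(x) = x^2 - 610

α satisfies α^2 - 610 = 0, so x^2 - 610 annihilates α. Since d = 610 is squarefree and ≠ 1, it is not a perfect square in Q, so x^2 - 610 has no rational root and is therefore irreducible over Q (a degree-2 polynomial over a field is irreducible iff it has no root). Hence m_α(x) = x^2 - 610.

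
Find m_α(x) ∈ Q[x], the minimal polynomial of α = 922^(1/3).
m_α(x) = x^3 - 922

α satisfies α^3 = 922, so x^3 - 922 annihilates α. By the rational root test, a rational root p/q (in lowest terms) of x^3 - 922 would satisfy p^3 = 922 q^3, forcing q = 1 and p^3 = 922; but 922 is not a perfect cube, contradiction. A monic cubic over Q with no rational root is irreducible (any nontrivial factorization would include a linear factor). Hence x^3 - 922 is the minimal polynomial of α, and in particular [Q(α):Q] = 3.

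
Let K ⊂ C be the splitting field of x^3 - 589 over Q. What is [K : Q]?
[K : Q] = 6

The roots of x^3 - 589 are ∛589, ω∛589, ω^2∛589 where ω = e^(2πi/3) is a primitive cube root of unity, so K = Q(∛589, ω). Now [Q(∛589):Q] = 3 (since 589 is not a perfect cube, x^3 - 589 is irreducible) and [Q(ω):Q] = 2. Both 2 and 3 divide [K:Q], and [K:Q] ≤ 3·2 = 6, so [K:Q] = 6. (Equivalently: Q(∛589) ⊂ R but ω ∉ R, so [K : Q(∛589)] = 2.)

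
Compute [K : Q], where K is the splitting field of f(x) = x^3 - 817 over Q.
[K : Q] = 6

The roots of x^3 - 817 are ∛817, ω∛817, ω^2∛817 where ω = e^(2πi/3) is a primitive cube root of unity, so K = Q(∛817, ω). Now [Q(∛817):Q] = 3 (since 817 is not a perfect cube, x^3 - 817 is irreducible) and [Q(ω):Q] = 2. Both 2 and 3 divide [K:Q], and [K:Q] ≤ 3·2 = 6, so [K:Q] = 6. (Equivalently: Q(∛817) ⊂ R but ω ∉ R, so [K : Q(∛817)] = 2.)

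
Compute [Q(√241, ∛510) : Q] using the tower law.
[Q(√241, ∛510) : Q] = 6

Let L = Q(√241, ∛510). Since Q(√241) ⊂ L and [Q(√241):Q] = 2, the tower law gives 2 | [L:Q]. Likewise Q(∛510) ⊂ L with [Q(∛510):Q] = 3 (because 510 is not a perfect cube), so 3 | [L:Q]. As gcd(2,3) = 1, [L:Q] is divisible by 6. Conversely L is generated over Q by √241 and ∛510, so [L:Q] ≤ 2·3 = 6. Therefore [Q(√241, ∛510) : Q] = 6.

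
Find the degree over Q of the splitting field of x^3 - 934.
[K : Q] = 6

The roots of x^3 - 934 are ∛934, ω∛934, ω^2∛934 where ω = e^(2πi/3) is a primitive cube root of unity, so K = Q(∛934, ω). Now [Q(∛934):Q] = 3 (since 934 is not a perfect cube, x^3 - 934 is irreducible) and [Q(ω):Q] = 2. Both 2 and 3 divide [K:Q], and [K:Q] ≤ 3·2 = 6, so [K:Q] = 6. (Equivalently: Q(∛934) ⊂ R but ω ∉ R, so [K : Q(∛934)] = 2.)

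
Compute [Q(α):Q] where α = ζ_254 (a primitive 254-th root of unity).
[Q(α):Q] = 126

The minimal polynomial of ζ_254 over Q is the 254-th cyclotomic polynomial Φ_254(x), which is irreducible over Q and has degree φ(254) = 126. Hence [Q(α):Q] = φ(254) = 126.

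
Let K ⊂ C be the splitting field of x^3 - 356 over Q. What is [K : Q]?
[K : Q] = 6

The roots of x^3 - 356 are ∛356, ω∛356, ω^2∛356 where ω = e^(2πi/3) is a primitive cube root of unity, so K = Q(∛356, ω). Now [Q(∛356):Q] = 3 (since 356 is not a perfect cube, x^3 - 356 is irreducible) and [Q(ω):Q] = 2. Both 2 and 3 divide [K:Q], and [K:Q] ≤ 3·2 = 6, so [K:Q] = 6. (Equivalently: Q(∛356) ⊂ R but ω ∉ R, so [K : Q(∛356)] = 2.)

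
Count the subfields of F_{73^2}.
F_{73^2} has 2 subfields

The subfields of F_{p^n} are exactly the fields F_{p^d} for d | n (each is the fixed field of the unique index-d subgroup of Gal(F_{p^n}/F_p) ≅ Z/nZ). The divisors of n = 2 are {1, 2}, giving 2 subfields: F_{73^1}, F_{73^2}.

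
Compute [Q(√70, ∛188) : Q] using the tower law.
[Q(√70, ∛188) : Q] = 6

Let L = Q(√70, ∛188). Since Q(√70) ⊂ L and [Q(√70):Q] = 2, the tower law gives 2 | [L:Q]. Likewise Q(∛188) ⊂ L with [Q(∛188):Q] = 3 (because 188 is not a perfect cube), so 3 | [L:Q]. As gcd(2,3) = 1, [L:Q] is divisible by 6. Conversely L is generated over Q by √70 and ∛188, so [L:Q] ≤ 2·3 = 6. Therefore [Q(√70, ∛188) : Q] = 6.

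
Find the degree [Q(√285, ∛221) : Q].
[Q(√285, ∛221) : Q] = 6

Let L = Q(√285, ∛221). Since Q(√285) ⊂ L and [Q(√285):Q] = 2, the tower law gives 2 | [L:Q]. Likewise Q(∛221) ⊂ L with [Q(∛221):Q] = 3 (because 221 is not a perfect cube), so 3 | [L:Q]. As gcd(2,3) = 1, [L:Q] is divisible by 6. Conversely L is generated over Q by √285 and ∛221, so [L:Q] ≤ 2·3 = 6. Therefore [Q(√285, ∛221) : Q] = 6.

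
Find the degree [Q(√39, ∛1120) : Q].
[Q(√39, ∛1120) : Q] = 6

Let L = Q(√39, ∛1120). Since Q(√39) ⊂ L and [Q(√39):Q] = 2, the tower law gives 2 | [L:Q]. Likewise Q(∛1120) ⊂ L with [Q(∛1120):Q] = 3 (because 1120 is not a perfect cube), so 3 | [L:Q]. As gcd(2,3) = 1, [L:Q] is divisible by 6. Conversely L is generated over Q by √39 and ∛1120, so [L:Q] ≤ 2·3 = 6. Therefore [Q(√39, ∛1120) : Q] = 6.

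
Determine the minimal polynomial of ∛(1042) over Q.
m_α(x) = x^3 - 1042

α satisfies α^3 = 1042, so x^3 - 1042 annihilates α. By the rational root test, a rational root p/q (in lowest terms) of x^3 - 1042 would satisfy p^3 = 1042 q^3, forcing q = 1 and p^3 = 1042; but 1042 is not a perfect cube, contradiction. A monic cubic over Q with no rational root is irreducible (any nontrivial factorization would include a linear factor). Hence x^3 - 1042 is the minimal polynomial of α, and in particular [Q(α):Q] = 3.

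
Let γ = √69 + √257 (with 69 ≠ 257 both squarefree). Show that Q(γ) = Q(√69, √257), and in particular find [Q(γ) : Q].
[Q(γ) : Q] = 4 (equivalently, Q(γ) = Q(√69, √257))

Obviously Q(γ) ⊆ Q(√69, √257), and [Q(√69, √257):Q] = 4 (since 69, 257 are distinct squarefree integers > 1 with 17733 not a perfect square). To show equality we compute the minimal polynomial of γ. From γ = √69 + √257: γ^2 = 69 + 2√(17733) + 257 = 326 + 2√(17733), so γ^2 - 326 = 2√(17733); squaring, (γ^2 - 326)^2 = 4·17733, i.e. γ^4 - 652γ^2 + 106276 - 70932 = 0, i.e. γ^4 - 652γ^2 + 35344 = 0. So γ is a root of x^4 - 652x^2 + 35344. This polynomial is irreducible over Q: it has no rational root (each ±√69 ± √257 is irrational), and any factorization into two quadratics over Q would force √(17733) ∈ Q (pairing opposite roots) or √69, √257 ∈ Q (other pairings), all impossible. Hence [Q(γ):Q] = 4 = [Q(√69, √257):Q], so Q(γ) = Q(√69, √257).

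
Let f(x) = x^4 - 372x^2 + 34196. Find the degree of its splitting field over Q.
[K : Q] = 4

Solving the quadratic in x^2: x^2 = (372 ± √(372^2 - 4·34196))/2 = (372 ± √1600)/2 = (372 ± 40)/2, giving x^2 = 166 or x^2 = 206. So f(x) = (x^2 - 166)(x^2 - 206) and the roots of f are ±√166, ±√206. Hence the splitting field is K = Q(√166, √206). Since 166 and 206 are distinct squarefree integers > 1, their product 34196 is not a perfect square, so √206 ∉ Q(√166). By the tower law [K:Q] = [Q(√166,√206):Q(√166)] · [Q(√166):Q] = 2 · 2 = 4.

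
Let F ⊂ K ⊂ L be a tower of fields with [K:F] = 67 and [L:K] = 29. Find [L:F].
[L:F] = 1943

The tower law says that for any tower of field extensions F ⊂ K ⊂ L with finite degrees, [L:F] = [L:K] · [K:F]. Here this gives [L:F] = 29 · 67 = 1943.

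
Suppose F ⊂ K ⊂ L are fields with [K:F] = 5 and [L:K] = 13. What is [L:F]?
[L:F] = 65

The tower law says that for any tower of field extensions F ⊂ K ⊂ L with finite degrees, [L:F] = [L:K] · [K:F]. Here this gives [L:F] = 13 · 5 = 65.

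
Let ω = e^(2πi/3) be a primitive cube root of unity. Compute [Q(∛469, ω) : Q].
[Q(∛469, ω) : Q] = 6

[Q(∛469):Q] = 3 (min poly x^3 - 469, irreducible since 469 is not a perfect cube). [Q(ω):Q] = 2 (min poly x^2 + x + 1). Since Q(∛469) ⊂ R and ω ∉ R, we have ω ∉ Q(∛469), so x^2 + x + 1 remains irreducible over Q(∛469) and [Q(∛469, ω) : Q(∛469)] = 2. By the tower law, [Q(∛469, ω) : Q] = 3 · 2 = 6. (In fact Q(∛469, ω) is the splitting field of x^3 - 469 over Q.)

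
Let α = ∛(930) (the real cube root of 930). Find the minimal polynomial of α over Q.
m_α(x) = x^3 - 930

α satisfies α^3 = 930, so x^3 - 930 annihilates α. By the rational root test, a rational root p/q (in lowest terms) of x^3 - 930 would satisfy p^3 = 930 q^3, forcing q = 1 and p^3 = 930; but 930 is not a perfect cube, contradiction. A monic cubic over Q with no rational root is irreducible (any nontrivial factorization would include a linear factor). Hence x^3 - 930 is the minimal polynomial of α, and in particular [Q(α):Q] = 3.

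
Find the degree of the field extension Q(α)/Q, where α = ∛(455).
[Q(α):Q] = 3

The minimal polynomial of α is x^3 - 455, irreducible over Q since 455 is not a perfect cube (so x^3 - 455 has no rational root). Hence [Q(α):Q] = deg(m_α) = 3.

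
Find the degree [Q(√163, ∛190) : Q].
[Q(√163, ∛190) : Q] = 6

Let L = Q(√163, ∛190). Since Q(√163) ⊂ L and [Q(√163):Q] = 2, the tower law gives 2 | [L:Q]. Likewise Q(∛190) ⊂ L with [Q(∛190):Q] = 3 (because 190 is not a perfect cube), so 3 | [L:Q]. As gcd(2,3) = 1, [L:Q] is divisible by 6. Conversely L is generated over Q by √163 and ∛190, so [L:Q] ≤ 2·3 = 6. Therefore [Q(√163, ∛190) : Q] = 6.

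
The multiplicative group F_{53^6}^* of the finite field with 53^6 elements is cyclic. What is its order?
|F_{53^6}^*| = 22164361128

F_{53^6} has 53^6 = 22164361129 elements; its multiplicative group consists of all nonzero elements, so |F_{53^6}^*| = 22164361129 - 1 = 22164361128. (It is cyclic since any finite subgroup of the multiplicative group of a field is cyclic.)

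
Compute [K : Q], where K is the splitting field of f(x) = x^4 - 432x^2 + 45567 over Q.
[K : Q] = 4

Solving the quadratic in x^2: x^2 = (432 ± √(432^2 - 4·45567))/2 = (432 ± √4356)/2 = (432 ± 66)/2, giving x^2 = 249 or x^2 = 183. So f(x) = (x^2 - 249)(x^2 - 183) and the roots of f are ±√249, ±√183. Hence the splitting field is K = Q(√249, √183). Since 249 and 183 are distinct squarefree integers > 1, their product 45567 is not a perfect square, so √183 ∉ Q(√249). By the tower law [K:Q] = [Q(√249,√183):Q(√249)] · [Q(√249):Q] = 2 · 2 = 4.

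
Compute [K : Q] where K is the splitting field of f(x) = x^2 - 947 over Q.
[K : Q] = 2

f(x) = x^2 - 947 factors as (x - √947)(x + √947). The splitting field is K = Q(√947). Since 947 is squarefree and > 1, it is not a perfect square, so x^2 - 947 is irreducible over Q and [Q(√947) : Q] = 2. Hence [K : Q] = 2.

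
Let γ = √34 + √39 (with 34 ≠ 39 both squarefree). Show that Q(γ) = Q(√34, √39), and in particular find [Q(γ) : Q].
[Q(γ) : Q] = 4 (equivalently, Q(γ) = Q(√34, √39))

Obviously Q(γ) ⊆ Q(√34, √39), and [Q(√34, √39):Q] = 4 (since 34, 39 are distinct squarefree integers > 1 with 1326 not a perfect square). To show equality we compute the minimal polynomial of γ. From γ = √34 + √39: γ^2 = 34 + 2√(1326) + 39 = 73 + 2√(1326), so γ^2 - 73 = 2√(1326); squaring, (γ^2 - 73)^2 = 4·1326, i.e. γ^4 - 146γ^2 + 5329 - 5304 = 0, i.e. γ^4 - 146γ^2 + 25 = 0. So γ is a root of x^4 - 146x^2 + 25. This polynomial is irreducible over Q: it has no rational root (each ±√34 ± √39 is irrational), and any factorization into two quadratics over Q would force √(1326) ∈ Q (pairing opposite roots) or √34, √39 ∈ Q (other pairings), all impossible. Hence [Q(γ):Q] = 4 = [Q(√34, √39):Q], so Q(γ) = Q(√34, √39).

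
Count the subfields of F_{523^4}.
F_{523^4} has 3 subfields

The subfields of F_{p^n} are exactly the fields F_{p^d} for d | n (each is the fixed field of the unique index-d subgroup of Gal(F_{p^n}/F_p) ≅ Z/nZ). The divisors of n = 4 are {1, 2, 4}, giving 3 subfields: F_{523^1}, F_{523^2}, F_{523^4}.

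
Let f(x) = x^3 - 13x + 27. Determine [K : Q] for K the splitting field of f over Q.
[K : Q] = 6

By the rational root test, any rational root of the monic integer polynomial f(x) = x^3 - 13x + 27 must be an integer dividing the constant term 27, i.e. one of ±{1, 3, 9, 27}. Evaluating: f(1) = 15, f(-1) = 39, f(3) = 15, f(-3) = 39, f(9) = 639, f(-9) = -585, f(27) = 19359, f(-27) = -19305; none is 0, so f has no rational root and is therefore irreducible over Q (a cubic with no linear factor over a field is irreducible). For an irreducible cubic, the Galois group is A_3 or S_3 according as the discriminant disc(f) = -4a^3 - 27b^2 = -4·(-13)^3 - 27·(27)^2 = -10895 is or is not a square in Q. Here disc(f) = -10895 is not a perfect square in Q, so the Galois group of f over Q is not contained in A_3 and must be all of S_3. The splitting field has degree |S_3| = 6 over Q, so [K : Q] = 6.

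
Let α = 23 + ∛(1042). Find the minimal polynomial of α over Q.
m_α(x) = x^3 - 69x^2 + 1587x - 13209

Set β = α - 23 = ∛(1042), so β^3 = 1042. Then (α - 23)^3 - 1042 = 0, i.e. α is a root of g(x) = (x - 23)^3 - 1042 = x^3 - 69x^2 + 1587x - 13209. Since g(x) = h(x - 23) where h(x) = x^3 - 1042, and h is irreducible over Q (because 1042 is not a perfect cube, so h has no rational root, and a monic cubic with no rational root is irreducible), g is also irreducible (irreducibility is preserved under the substitution x → x - 23). Hence m_α(x) = x^3 - 69x^2 + 1587x - 13209.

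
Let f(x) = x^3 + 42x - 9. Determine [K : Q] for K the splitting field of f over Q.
[K : Q] = 6

By the rational root test, any rational root of the monic integer polynomial f(x) = x^3 + 42x - 9 must be an integer dividing the constant term -9, i.e. one of ±{1, 3, 9}. Evaluating: f(1) = 34, f(-1) = -52, f(3) = 144, f(-3) = -162, f(9) = 1098, f(-9) = -1116; none is 0, so f has no rational root and is therefore irreducible over Q (a cubic with no linear factor over a field is irreducible). For an irreducible cubic, the Galois group is A_3 or S_3 according as the discriminant disc(f) = -4a^3 - 27b^2 = -4·(42)^3 - 27·(-9)^2 = -298539 is or is not a square in Q. Here disc(f) = -298539 is not a perfect square in Q, so the Galois group of f over Q is not contained in A_3 and must be all of S_3. The splitting field has degree |S_3| = 6 over Q, so [K : Q] = 6.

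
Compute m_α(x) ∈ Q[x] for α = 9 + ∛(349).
m_α(x) = x^3 - 27x^2 + 243x - 1078

Set β = α - 9 = ∛(349), so β^3 = 349. Then (α - 9)^3 - 349 = 0, i.e. α is a root of g(x) = (x - 9)^3 - 349 = x^3 - 27x^2 + 243x - 1078. Since g(x) = h(x - 9) where h(x) = x^3 - 349, and h is irreducible over Q (because 349 is not a perfect cube, so h has no rational root, and a monic cubic with no rational root is irreducible), g is also irreducible (irreducibility is preserved under the substitution x → x - 9). Hence m_α(x) = x^3 - 27x^2 + 243x - 1078.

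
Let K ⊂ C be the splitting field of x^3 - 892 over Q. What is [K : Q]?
[K : Q] = 6

The roots of x^3 - 892 are ∛892, ω∛892, ω^2∛892 where ω = e^(2πi/3) is a primitive cube root of unity, so K = Q(∛892, ω). Now [Q(∛892):Q] = 3 (since 892 is not a perfect cube, x^3 - 892 is irreducible) and [Q(ω):Q] = 2. Both 2 and 3 divide [K:Q], and [K:Q] ≤ 3·2 = 6, so [K:Q] = 6. (Equivalently: Q(∛892) ⊂ R but ω ∉ R, so [K : Q(∛892)] = 2.)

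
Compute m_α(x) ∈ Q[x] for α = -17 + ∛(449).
m_α(x) = x^3 + 51x^2 + 867x + 4464

Set β = α + 17 = ∛(449), so β^3 = 449. Then (α + 17)^3 - 449 = 0, i.e. α is a root of g(x) = (x + 17)^3 - 449 = x^3 + 51x^2 + 867x + 4464. Since g(x) = h(x + 17) where h(x) = x^3 - 449, and h is irreducible over Q (because 449 is not a perfect cube, so h has no rational root, and a monic cubic with no rational root is irreducible), g is also irreducible (irreducibility is preserved under the substitution x → x + 17). Hence m_α(x) = x^3 + 51x^2 + 867x + 4464.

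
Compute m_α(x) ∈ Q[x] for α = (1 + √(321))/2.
m_α(x) = x^2 - x - 80

From 2α - 1 = √(321), squaring gives (2α - 1)^2 = 321, i.e. 4α^2 - 4α + 1 = 321, so α^2 - α + (1 - 321)/4 = 0. Since 321 ≡ 1 (mod 4), (1 - 321)/4 = -80 ∈ Z. The polynomial x^2 - x - 80 has discriminant 1 - 4·(-80) = 321, which is not a perfect square in Q (d = 321 is squarefree and ≠ 1), so x^2 - x - 80 is irreducible over Q. It is the minimal polynomial of α.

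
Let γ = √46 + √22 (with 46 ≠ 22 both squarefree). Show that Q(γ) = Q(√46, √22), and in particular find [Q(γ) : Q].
[Q(γ) : Q] = 4 (equivalently, Q(γ) = Q(√46, √22))

Obviously Q(γ) ⊆ Q(√46, √22), and [Q(√46, √22):Q] = 4 (since 46, 22 are distinct squarefree integers > 1 with 1012 not a perfect square). To show equality we compute the minimal polynomial of γ. From γ = √46 + √22: γ^2 = 46 + 2√(1012) + 22 = 68 + 2√(1012), so γ^2 - 68 = 2√(1012); squaring, (γ^2 - 68)^2 = 4·1012, i.e. γ^4 - 136γ^2 + 4624 - 4048 = 0, i.e. γ^4 - 136γ^2 + 576 = 0. So γ is a root of x^4 - 136x^2 + 576. This polynomial is irreducible over Q: it has no rational root (each ±√46 ± √22 is irrational), and any factorization into two quadratics over Q would force √(1012) ∈ Q (pairing opposite roots) or √46, √22 ∈ Q (other pairings), all impossible. Hence [Q(γ):Q] = 4 = [Q(√46, √22):Q], so Q(γ) = Q(√46, √22).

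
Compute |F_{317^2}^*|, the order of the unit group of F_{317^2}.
|F_{317^2}^*| = 100488

F_{317^2} has 317^2 = 100489 elements; its multiplicative group consists of all nonzero elements, so |F_{317^2}^*| = 100489 - 1 = 100488. (It is cyclic since any finite subgroup of the multiplicative group of a field is cyclic.)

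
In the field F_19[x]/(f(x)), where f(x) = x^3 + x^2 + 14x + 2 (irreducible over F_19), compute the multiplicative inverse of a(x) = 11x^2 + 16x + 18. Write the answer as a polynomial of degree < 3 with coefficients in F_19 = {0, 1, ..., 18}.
a(x)^(-1) ≡ 11x^2 + 15x + 15 (mod f(x))

Since f is irreducible over F_19, F_19[x]/(f) is a field and a(x) ≠ 0 has an inverse. Apply the extended Euclidean algorithm to f(x) and a(x) in F_19[x]: f(x) = (7x + 2)·a(x) + (8x + 4);  a(x) = (18x + 12)·(8x + 4) + (8). The last nonzero remainder is the constant 8 = gcd(f, a) in F_19. Back-substituting through the division chain expresses 8 = s(x)·a(x) + t(x)·f(x) with s(x) ≡ 12x^2 + 6x + 6 (mod f), so (12x^2 + 6x + 6)·a(x) ≡ 8 (mod f). Multiplying by 8^(-1) ≡ 12 in F_19 gives a(x)^(-1) ≡ 12·(12x^2 + 6x + 6) ≡ 11x^2 + 15x + 15 (mod f). Check: (11x^2 + 16x + 18)·(11x^2 + 15x + 15) = 7x^4 + 18x^3 + 14x^2 + 16x + 4 ≡ 1 (mod x^3 + x^2 + 14x + 2).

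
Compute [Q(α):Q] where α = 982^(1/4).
[Q(α):Q] = 4

α is a root of x^4 - 982. By Eisenstein's criterion at the prime p = 2 (which divides the constant term 982 but p^2 = 4 does not, since 982 is squarefree), x^4 - 982 is irreducible over Q. Hence [Q(α):Q] = 4.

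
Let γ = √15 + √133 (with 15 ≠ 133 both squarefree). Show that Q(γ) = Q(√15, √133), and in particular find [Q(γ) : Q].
[Q(γ) : Q] = 4 (equivalently, Q(γ) = Q(√15, √133))

Obviously Q(γ) ⊆ Q(√15, √133), and [Q(√15, √133):Q] = 4 (since 15, 133 are distinct squarefree integers > 1 with 1995 not a perfect square). To show equality we compute the minimal polynomial of γ. From γ = √15 + √133: γ^2 = 15 + 2√(1995) + 133 = 148 + 2√(1995), so γ^2 - 148 = 2√(1995); squaring, (γ^2 - 148)^2 = 4·1995, i.e. γ^4 - 296γ^2 + 21904 - 7980 = 0, i.e. γ^4 - 296γ^2 + 13924 = 0. So γ is a root of x^4 - 296x^2 + 13924. This polynomial is irreducible over Q: it has no rational root (each ±√15 ± √133 is irrational), and any factorization into two quadratics over Q would force √(1995) ∈ Q (pairing opposite roots) or √15, √133 ∈ Q (other pairings), all impossible. Hence [Q(γ):Q] = 4 = [Q(√15, √133):Q], so Q(γ) = Q(√15, √133).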